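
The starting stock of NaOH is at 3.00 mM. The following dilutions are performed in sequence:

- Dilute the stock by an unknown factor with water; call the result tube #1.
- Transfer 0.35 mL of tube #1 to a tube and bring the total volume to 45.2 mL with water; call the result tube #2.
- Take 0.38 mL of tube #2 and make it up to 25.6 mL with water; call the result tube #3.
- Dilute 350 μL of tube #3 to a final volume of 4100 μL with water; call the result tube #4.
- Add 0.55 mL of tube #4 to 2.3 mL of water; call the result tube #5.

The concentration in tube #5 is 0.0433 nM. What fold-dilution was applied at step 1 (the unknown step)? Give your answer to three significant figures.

Step 1: unknown factor x
Step 2: 0.35 mL brought to 45.2 mL → factor 45.2/0.35 = 129.14
Step 3: 0.38 mL brought to 25.6 mL → factor 25.6/0.38 = 67.368
Step 4: 350 μL brought to 4100 μL → factor 4100/350 = 11.714
Step 5: 0.55 mL + 2.3 mL = 2.85 mL total → factor 2.85/0.55 = 5.1818
Product of known-step factors = 5.2811 × 10^5
Overall factor = 3.00 mM / (0.0433 nM) = 6.9284 × 10^7
x = 6.9284 × 10^7 / 5.2811 × 10^5 = 131

131-fold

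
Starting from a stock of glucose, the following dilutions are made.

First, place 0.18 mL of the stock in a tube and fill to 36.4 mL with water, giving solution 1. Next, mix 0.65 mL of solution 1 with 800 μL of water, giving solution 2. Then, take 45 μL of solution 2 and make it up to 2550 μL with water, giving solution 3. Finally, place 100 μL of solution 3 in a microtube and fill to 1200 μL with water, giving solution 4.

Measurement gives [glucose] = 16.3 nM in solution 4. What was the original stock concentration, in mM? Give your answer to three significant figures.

5.00 mM

Step 1: 0.18 mL brought to 36.4 mL → factor 36.4/0.18 = 202.22
Step 2: 0.65 mL + 800 μL = 1.45 mL total → factor 1.45/0.65 = 2.2308
Step 3: 45 μL brought to 2550 μL → factor 2550/45 = 56.667
Step 4: 100 μL brought to 1200 μL → factor 1200/100 = 12
Overall dilution factor = 202.22 × 2.2308 × 56.667 × 12 = 3.0676 × 10^5
Stock = 16.3 nM × 3.0676 × 10^5 = 5.000 × 10^6 nM = 5.00 mM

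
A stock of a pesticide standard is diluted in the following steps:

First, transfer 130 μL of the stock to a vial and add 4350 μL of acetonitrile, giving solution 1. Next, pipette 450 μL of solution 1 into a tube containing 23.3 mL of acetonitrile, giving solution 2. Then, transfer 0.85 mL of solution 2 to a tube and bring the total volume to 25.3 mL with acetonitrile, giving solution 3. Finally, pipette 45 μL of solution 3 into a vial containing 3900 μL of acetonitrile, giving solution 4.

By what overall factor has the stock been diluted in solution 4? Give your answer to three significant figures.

4.75 × 10^6

Step 1: 130 μL + 4350 μL = 4480 μL total → factor 4480/130 = 34.462
Step 2: 450 μL + 23.3 mL = 23750 μL total → factor 23750/450 = 52.778
Step 3: 0.85 mL brought to 25.3 mL → factor 25.3/0.85 = 29.765
Step 4: 45 μL + 3900 μL = 3945 μL total → factor 3945/45 = 87.667
Overall dilution factor = 34.462 × 52.778 × 29.765 × 87.667 = 4.7459 × 10^6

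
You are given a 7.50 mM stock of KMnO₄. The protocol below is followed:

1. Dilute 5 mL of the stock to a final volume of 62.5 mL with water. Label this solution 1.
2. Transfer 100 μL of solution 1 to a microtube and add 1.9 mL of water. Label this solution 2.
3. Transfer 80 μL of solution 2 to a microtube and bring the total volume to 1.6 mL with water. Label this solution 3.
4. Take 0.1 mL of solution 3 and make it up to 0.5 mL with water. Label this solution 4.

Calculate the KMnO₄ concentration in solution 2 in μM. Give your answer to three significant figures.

30.0 μM

Step 1: 5 mL brought to 62.5 mL → factor 62.5/5 = 12.5
Step 2: 100 μL + 1.9 mL = 2000 μL total → factor 2000/100 = 20
Dilution factor through solution 2 = 12.5 × 20 = 250
[solution 2] = 7.50 mM / 250 = 0.03000 mM = 30.0 μM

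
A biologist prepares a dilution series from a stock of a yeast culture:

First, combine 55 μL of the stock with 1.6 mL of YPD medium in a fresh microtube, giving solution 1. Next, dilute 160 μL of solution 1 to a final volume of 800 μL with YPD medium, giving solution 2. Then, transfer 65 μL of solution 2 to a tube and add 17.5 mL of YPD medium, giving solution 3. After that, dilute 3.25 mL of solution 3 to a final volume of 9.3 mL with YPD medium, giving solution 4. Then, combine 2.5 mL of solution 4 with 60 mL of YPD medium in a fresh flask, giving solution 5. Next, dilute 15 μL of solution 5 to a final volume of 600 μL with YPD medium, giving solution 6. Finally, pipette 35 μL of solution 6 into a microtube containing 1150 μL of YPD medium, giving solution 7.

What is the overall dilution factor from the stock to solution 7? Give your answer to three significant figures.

Step 1: 55 μL + 1.6 mL = 1655 μL total → factor 1655/55 = 30.091
Step 2: 160 μL brought to 800 μL → factor 800/160 = 5
Step 3: 65 μL + 17.5 mL = 17565 μL total → factor 17565/65 = 270.23
Step 4: 3.25 mL brought to 9.3 mL → factor 9.3/3.25 = 2.8615
Step 5: 2.5 mL + 60 mL = 62.5 mL total → factor 62.5/2.5 = 25
Step 6: 15 μL brought to 600 μL → factor 600/15 = 40
Step 7: 35 μL + 1150 μL = 1185 μL total → factor 1185/35 = 33.857
Overall dilution factor = 30.091 × 5 × 270.23 × 2.8615 × 25 × 40 × 33.857 = 3.939 × 10^9

3.94 × 10^9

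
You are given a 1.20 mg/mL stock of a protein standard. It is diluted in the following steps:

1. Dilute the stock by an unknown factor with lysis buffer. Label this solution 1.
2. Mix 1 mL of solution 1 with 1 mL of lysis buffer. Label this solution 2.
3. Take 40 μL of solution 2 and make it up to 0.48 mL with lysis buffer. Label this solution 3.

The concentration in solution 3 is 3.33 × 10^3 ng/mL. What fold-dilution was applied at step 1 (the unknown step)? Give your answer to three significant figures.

15.0-fold

Step 1: unknown factor x
Step 2: 1 mL + 1 mL = 2 mL total → factor 2/1 = 2
Step 3: 40 μL brought to 0.48 mL → factor 480/40 = 12
Product of known-step factors = 24
Overall factor = 1.20 mg/mL / (3.33 × 10^3 ng/mL) = 360.36
x = 360.36 / 24 = 15.0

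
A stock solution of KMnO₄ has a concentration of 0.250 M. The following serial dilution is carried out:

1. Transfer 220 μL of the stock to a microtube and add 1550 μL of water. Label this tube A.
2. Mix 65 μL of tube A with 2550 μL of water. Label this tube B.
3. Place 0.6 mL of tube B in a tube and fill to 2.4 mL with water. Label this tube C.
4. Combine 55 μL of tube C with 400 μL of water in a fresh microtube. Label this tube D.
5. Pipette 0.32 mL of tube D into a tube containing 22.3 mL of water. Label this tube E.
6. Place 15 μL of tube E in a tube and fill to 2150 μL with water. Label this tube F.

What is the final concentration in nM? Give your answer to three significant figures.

Step 1: 220 μL + 1550 μL = 1770 μL total → factor 1770/220 = 8.0455
Step 2: 65 μL + 2550 μL = 2615 μL total → factor 2615/65 = 40.231
Step 3: 0.6 mL brought to 2.4 mL → factor 2.4/0.6 = 4
Step 4: 55 μL + 400 μL = 455 μL total → factor 455/55 = 8.2727
Step 5: 0.32 mL + 22.3 mL = 22.62 mL total → factor 22.62/0.32 = 70.688
Step 6: 15 μL brought to 2150 μL → factor 2150/15 = 143.33
Overall dilution factor = 8.0455 × 40.231 × 4 × 8.2727 × 70.688 × 143.33 = 1.0852 × 10^8
Final = 0.250 M / 1.0852 × 10^8 = 2.304 × 10^-9 M = 2.30 nM

2.30 nM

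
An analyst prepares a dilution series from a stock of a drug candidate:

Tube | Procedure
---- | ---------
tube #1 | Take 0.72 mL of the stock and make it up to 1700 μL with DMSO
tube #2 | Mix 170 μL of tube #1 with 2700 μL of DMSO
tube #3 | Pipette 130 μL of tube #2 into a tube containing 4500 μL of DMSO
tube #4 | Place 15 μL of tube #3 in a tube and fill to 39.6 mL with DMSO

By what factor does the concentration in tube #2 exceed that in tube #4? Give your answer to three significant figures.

9.40 × 10^4

Step 1: 0.72 mL brought to 1700 μL → factor 1.7/0.72 = 2.3611
Step 2: 170 μL + 2700 μL = 2870 μL total → factor 2870/170 = 16.882
Step 3: 130 μL + 4500 μL = 4630 μL total → factor 4630/130 = 35.615
Step 4: 15 μL brought to 39.6 mL → factor 39600/15 = 2640
Dilution factor to tube #2 = 39.861; to tube #4 = 3.7479 × 10^6
[tube #2]/[tube #4] = (factor to tube #4)/(factor to tube #2) = 3.7479 × 10^6/39.861 = 9.40 × 10^4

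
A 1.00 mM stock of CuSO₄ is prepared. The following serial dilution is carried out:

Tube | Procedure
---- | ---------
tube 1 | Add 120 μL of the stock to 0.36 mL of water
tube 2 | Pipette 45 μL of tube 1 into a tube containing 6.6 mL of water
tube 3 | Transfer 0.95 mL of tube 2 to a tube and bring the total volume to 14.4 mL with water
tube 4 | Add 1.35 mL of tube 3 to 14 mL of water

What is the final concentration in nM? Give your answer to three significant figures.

Step 1: 120 μL + 0.36 mL = 480 μL total → factor 480/120 = 4
Step 2: 45 μL + 6.6 mL = 6645 μL total → factor 6645/45 = 147.67
Step 3: 0.95 mL brought to 14.4 mL → factor 14.4/0.95 = 15.158
Step 4: 1.35 mL + 14 mL = 15.35 mL total → factor 15.35/1.35 = 11.37
Overall dilution factor = 4 × 147.67 × 15.158 × 11.37 = 1.018 × 10^5
Final = 1.00 mM / 1.018 × 10^5 = 9.823 × 10^-6 mM = 9.82 nM

9.82 nM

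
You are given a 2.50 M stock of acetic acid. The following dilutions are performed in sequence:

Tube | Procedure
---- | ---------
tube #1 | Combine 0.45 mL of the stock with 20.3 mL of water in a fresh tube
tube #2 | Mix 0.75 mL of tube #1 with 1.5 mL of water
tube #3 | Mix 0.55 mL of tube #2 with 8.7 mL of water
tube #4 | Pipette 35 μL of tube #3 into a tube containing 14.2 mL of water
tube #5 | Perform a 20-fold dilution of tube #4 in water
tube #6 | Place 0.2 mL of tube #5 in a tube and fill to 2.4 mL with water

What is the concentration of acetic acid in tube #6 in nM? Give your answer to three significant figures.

11.0 nM

Step 1: 0.45 mL + 20.3 mL = 20.75 mL total → factor 20.75/0.45 = 46.111
Step 2: 0.75 mL + 1.5 mL = 2.25 mL total → factor 2.25/0.75 = 3
Step 3: 0.55 mL + 8.7 mL = 9.25 mL total → factor 9.25/0.55 = 16.818
Step 4: 35 μL + 14.2 mL = 14235 μL total → factor 14235/35 = 406.71
Step 5: 20-fold → factor 20
Step 6: 0.2 mL brought to 2.4 mL → factor 2.4/0.2 = 12
Overall dilution factor = 46.111 × 3 × 16.818 × 406.71 × 20 × 12 = 2.2709 × 10^8
Final = 2.50 M / 2.2709 × 10^8 = 1.101 × 10^-8 M = 11.0 nM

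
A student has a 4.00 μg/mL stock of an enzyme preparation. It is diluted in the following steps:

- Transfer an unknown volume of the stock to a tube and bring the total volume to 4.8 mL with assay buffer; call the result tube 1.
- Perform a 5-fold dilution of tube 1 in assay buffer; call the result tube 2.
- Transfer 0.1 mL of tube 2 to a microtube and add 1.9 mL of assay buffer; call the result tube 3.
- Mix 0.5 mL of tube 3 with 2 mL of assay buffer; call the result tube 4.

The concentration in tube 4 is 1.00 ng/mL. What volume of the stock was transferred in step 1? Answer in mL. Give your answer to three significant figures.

Step 1: v brought to 4.8 mL → factor = 4.8 mL/v
Step 2: 5-fold → factor 5
Step 3: 0.1 mL + 1.9 mL = 2 mL total → factor 2/0.1 = 20
Step 4: 0.5 mL + 2 mL = 2.5 mL total → factor 2.5/0.5 = 5
Product of known-step factors = 500
Overall factor = 4.00 μg/mL / (1.00 ng/mL) = 4000
Step-1 factor = 4000 / 500 = 8
v = 4.8 mL / 8 = 0.600 mL

0.600 mL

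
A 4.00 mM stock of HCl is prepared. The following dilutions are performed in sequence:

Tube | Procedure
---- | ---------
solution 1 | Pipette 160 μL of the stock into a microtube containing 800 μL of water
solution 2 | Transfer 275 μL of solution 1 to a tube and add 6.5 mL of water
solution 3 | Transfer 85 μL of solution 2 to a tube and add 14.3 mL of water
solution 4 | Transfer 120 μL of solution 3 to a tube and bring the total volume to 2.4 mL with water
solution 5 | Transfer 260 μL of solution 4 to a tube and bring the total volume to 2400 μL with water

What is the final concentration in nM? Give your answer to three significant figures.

Step 1: 160 μL + 800 μL = 960 μL total → factor 960/160 = 6
Step 2: 275 μL + 6.5 mL = 6775 μL total → factor 6775/275 = 24.636
Step 3: 85 μL + 14.3 mL = 14385 μL total → factor 14385/85 = 169.24
Step 4: 120 μL brought to 2.4 mL → factor 2400/120 = 20
Step 5: 260 μL brought to 2400 μL → factor 2400/260 = 9.2308
Overall dilution factor = 6 × 24.636 × 169.24 × 20 × 9.2308 = 4.6183 × 10^6
Final = 4.00 mM / 4.6183 × 10^6 = 8.661 × 10^-7 mM = 0.866 nM

0.866 nM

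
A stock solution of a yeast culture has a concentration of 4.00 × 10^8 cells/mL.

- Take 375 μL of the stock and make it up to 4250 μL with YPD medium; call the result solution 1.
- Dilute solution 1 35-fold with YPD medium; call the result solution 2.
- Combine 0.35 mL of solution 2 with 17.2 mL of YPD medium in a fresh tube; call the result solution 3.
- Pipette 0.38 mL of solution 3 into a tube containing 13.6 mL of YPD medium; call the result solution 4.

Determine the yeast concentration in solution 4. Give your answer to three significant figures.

547 cells/mL

Step 1: 375 μL brought to 4250 μL → factor 4250/375 = 11.333
Step 2: 35-fold → factor 35
Step 3: 0.35 mL + 17.2 mL = 17.55 mL total → factor 17.55/0.35 = 50.143
Step 4: 0.38 mL + 13.6 mL = 13.98 mL total → factor 13.98/0.38 = 36.789
Overall dilution factor = 11.333 × 35 × 50.143 × 36.789 = 7.3174 × 10^5
Final = 4.00 × 10^8 cells/mL / 7.3174 × 10^5 = 547 cells/mL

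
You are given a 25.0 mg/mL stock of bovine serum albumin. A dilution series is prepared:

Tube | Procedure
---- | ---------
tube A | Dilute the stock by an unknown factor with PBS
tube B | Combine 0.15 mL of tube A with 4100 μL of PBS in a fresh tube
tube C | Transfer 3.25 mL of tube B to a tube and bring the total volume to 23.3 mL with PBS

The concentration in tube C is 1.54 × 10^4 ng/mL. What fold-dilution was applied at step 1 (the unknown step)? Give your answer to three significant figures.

7.99-fold

Step 1: unknown factor x
Step 2: 0.15 mL + 4100 μL = 4.25 mL total → factor 4.25/0.15 = 28.333
Step 3: 3.25 mL brought to 23.3 mL → factor 23.3/3.25 = 7.1692
Product of known-step factors = 203.13
Overall factor = 25.0 mg/mL / (1.54 × 10^4 ng/mL) = 1623.4
x = 1623.4 / 203.13 = 7.99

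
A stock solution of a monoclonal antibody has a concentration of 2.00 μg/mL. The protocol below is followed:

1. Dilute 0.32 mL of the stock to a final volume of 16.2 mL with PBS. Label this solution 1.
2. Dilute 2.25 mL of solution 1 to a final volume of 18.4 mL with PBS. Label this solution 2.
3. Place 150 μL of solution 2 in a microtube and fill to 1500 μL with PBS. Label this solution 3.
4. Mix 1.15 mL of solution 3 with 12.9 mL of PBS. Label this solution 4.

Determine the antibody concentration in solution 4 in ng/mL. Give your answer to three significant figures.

0.0395 ng/mL

Step 1: 0.32 mL brought to 16.2 mL → factor 16.2/0.32 = 50.625
Step 2: 2.25 mL brought to 18.4 mL → factor 18.4/2.25 = 8.1778
Step 3: 150 μL brought to 1500 μL → factor 1500/150 = 10
Step 4: 1.15 mL + 12.9 mL = 14.05 mL total → factor 14.05/1.15 = 12.217
Overall dilution factor = 50.625 × 8.1778 × 10 × 12.217 = 50580
Final = 2.00 μg/mL / 50580 = 3.954 × 10^-5 μg/mL = 0.0395 ng/mL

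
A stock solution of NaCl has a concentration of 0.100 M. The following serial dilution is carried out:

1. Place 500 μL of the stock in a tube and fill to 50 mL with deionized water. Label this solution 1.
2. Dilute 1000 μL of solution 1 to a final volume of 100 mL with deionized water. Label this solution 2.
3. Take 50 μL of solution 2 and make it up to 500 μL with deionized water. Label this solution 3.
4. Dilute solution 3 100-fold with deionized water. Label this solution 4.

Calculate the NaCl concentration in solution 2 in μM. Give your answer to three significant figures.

10.0 μM

Step 1: 500 μL brought to 50 mL → factor 50000/500 = 100
Step 2: 1000 μL brought to 100 mL → factor 1 × 10^5/1000 = 100
Dilution factor through solution 2 = 100 × 100 = 10000
[solution 2] = 0.100 M / 10000 = 1.000 × 10^-5 M = 10.0 μM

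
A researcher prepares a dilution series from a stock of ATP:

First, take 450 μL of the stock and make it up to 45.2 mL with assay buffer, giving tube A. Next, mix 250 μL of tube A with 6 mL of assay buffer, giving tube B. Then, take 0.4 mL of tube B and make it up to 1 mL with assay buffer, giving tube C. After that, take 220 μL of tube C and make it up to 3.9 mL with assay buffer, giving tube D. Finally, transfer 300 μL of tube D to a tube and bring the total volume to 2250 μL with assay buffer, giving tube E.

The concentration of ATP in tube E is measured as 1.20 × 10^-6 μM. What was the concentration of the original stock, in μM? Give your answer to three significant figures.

1.00 μM

Step 1: 450 μL brought to 45.2 mL → factor 45200/450 = 100.44
Step 2: 250 μL + 6 mL = 6250 μL total → factor 6250/250 = 25
Step 3: 0.4 mL brought to 1 mL → factor 1/0.4 = 2.5
Step 4: 220 μL brought to 3.9 mL → factor 3900/220 = 17.727
Step 5: 300 μL brought to 2250 μL → factor 2250/300 = 7.5
Overall dilution factor = 100.44 × 25 × 2.5 × 17.727 × 7.5 = 8.3466 × 10^5
Stock = 1.20 × 10^-6 μM × 8.3466 × 10^5 = 1.00 μM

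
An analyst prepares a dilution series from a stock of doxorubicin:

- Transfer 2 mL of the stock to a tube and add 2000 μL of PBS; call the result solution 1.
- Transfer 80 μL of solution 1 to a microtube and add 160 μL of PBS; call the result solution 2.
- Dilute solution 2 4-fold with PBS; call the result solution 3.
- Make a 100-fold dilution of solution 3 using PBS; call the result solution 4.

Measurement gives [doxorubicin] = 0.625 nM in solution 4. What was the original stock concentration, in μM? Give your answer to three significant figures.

Step 1: 2 mL + 2000 μL = 4 mL total → factor 4/2 = 2
Step 2: 80 μL + 160 μL = 240 μL total → factor 240/80 = 3
Step 3: 4-fold → factor 4
Step 4: 100-fold → factor 100
Overall dilution factor = 2 × 3 × 4 × 100 = 2400
Stock = 0.625 nM × 2400 = 1500 nM = 1.50 μM

1.50 μM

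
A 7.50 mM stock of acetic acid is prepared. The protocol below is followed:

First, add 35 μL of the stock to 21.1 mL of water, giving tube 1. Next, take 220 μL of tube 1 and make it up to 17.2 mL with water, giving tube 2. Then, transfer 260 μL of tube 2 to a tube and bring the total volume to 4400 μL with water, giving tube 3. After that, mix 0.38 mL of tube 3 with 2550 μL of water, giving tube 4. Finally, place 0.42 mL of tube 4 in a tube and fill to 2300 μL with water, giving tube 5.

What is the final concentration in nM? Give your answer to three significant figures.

Step 1: 35 μL + 21.1 mL = 21135 μL total → factor 21135/35 = 603.86
Step 2: 220 μL brought to 17.2 mL → factor 17200/220 = 78.182
Step 3: 260 μL brought to 4400 μL → factor 4400/260 = 16.923
Step 4: 0.38 mL + 2550 μL = 2.93 mL total → factor 2.93/0.38 = 7.7105
Step 5: 0.42 mL brought to 2300 μL → factor 2.3/0.42 = 5.4762
Overall dilution factor = 603.86 × 78.182 × 16.923 × 7.7105 × 5.4762 = 3.3735 × 10^7
Final = 7.50 mM / 3.3735 × 10^7 = 2.223 × 10^-7 mM = 0.222 nM

0.222 nM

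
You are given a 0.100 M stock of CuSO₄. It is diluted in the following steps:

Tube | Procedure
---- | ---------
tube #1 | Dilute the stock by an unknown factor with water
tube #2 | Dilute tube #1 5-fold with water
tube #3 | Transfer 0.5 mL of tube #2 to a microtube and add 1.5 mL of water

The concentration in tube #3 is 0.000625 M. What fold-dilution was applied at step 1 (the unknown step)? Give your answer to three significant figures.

8.00-fold

Step 1: unknown factor x
Step 2: 5-fold → factor 5
Step 3: 0.5 mL + 1.5 mL = 2 mL total → factor 2/0.5 = 4
Product of known-step factors = 20
Overall factor = 0.100 M / (0.000625 M) = 160
x = 160 / 20 = 8.00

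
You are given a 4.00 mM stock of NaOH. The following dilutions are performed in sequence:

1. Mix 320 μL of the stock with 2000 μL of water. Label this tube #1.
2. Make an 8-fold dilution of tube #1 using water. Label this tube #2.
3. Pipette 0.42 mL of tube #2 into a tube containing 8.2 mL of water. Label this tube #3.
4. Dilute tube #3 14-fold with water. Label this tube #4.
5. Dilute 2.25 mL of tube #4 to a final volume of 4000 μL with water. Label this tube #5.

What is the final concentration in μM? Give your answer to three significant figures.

Step 1: 320 μL + 2000 μL = 2320 μL total → factor 2320/320 = 7.25
Step 2: 8-fold → factor 8
Step 3: 0.42 mL + 8.2 mL = 8.62 mL total → factor 8.62/0.42 = 20.524
Step 4: 14-fold → factor 14
Step 5: 2.25 mL brought to 4000 μL → factor 4/2.25 = 1.7778
Overall dilution factor = 7.25 × 8 × 20.524 × 14 × 1.7778 = 29627
Final = 4.00 mM / 29627 = 0.0001350 mM = 0.135 μM

0.135 μM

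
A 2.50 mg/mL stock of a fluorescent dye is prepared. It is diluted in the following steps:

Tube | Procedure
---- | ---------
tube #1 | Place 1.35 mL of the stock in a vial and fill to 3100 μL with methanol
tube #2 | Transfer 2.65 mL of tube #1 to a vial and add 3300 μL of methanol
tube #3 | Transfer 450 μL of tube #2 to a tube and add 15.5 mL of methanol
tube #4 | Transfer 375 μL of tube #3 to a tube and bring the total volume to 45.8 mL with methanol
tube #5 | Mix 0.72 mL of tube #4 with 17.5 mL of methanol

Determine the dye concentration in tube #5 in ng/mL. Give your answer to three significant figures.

4.43 ng/mL

Step 1: 1.35 mL brought to 3100 μL → factor 3.1/1.35 = 2.2963
Step 2: 2.65 mL + 3300 μL = 5.95 mL total → factor 5.95/2.65 = 2.2453
Step 3: 450 μL + 15.5 mL = 15950 μL total → factor 15950/450 = 35.444
Step 4: 375 μL brought to 45.8 mL → factor 45800/375 = 122.13
Step 5: 0.72 mL + 17.5 mL = 18.22 mL total → factor 18.22/0.72 = 25.306
Overall dilution factor = 2.2963 × 2.2453 × 35.444 × 122.13 × 25.306 = 5.648 × 10^5
Final = 2.50 mg/mL / 5.648 × 10^5 = 4.426 × 10^-6 mg/mL = 4.43 ng/mL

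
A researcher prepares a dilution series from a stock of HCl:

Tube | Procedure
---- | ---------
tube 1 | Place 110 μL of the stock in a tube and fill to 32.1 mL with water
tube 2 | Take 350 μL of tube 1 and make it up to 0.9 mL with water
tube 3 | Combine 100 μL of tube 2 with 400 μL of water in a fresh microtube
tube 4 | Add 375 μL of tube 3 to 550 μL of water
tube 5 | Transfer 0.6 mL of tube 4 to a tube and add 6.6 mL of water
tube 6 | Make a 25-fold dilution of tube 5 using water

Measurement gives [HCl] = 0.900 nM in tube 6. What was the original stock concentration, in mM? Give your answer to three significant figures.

Step 1: 110 μL brought to 32.1 mL → factor 32100/110 = 291.82
Step 2: 350 μL brought to 0.9 mL → factor 900/350 = 2.5714
Step 3: 100 μL + 400 μL = 500 μL total → factor 500/100 = 5
Step 4: 375 μL + 550 μL = 925 μL total → factor 925/375 = 2.4667
Step 5: 0.6 mL + 6.6 mL = 7.2 mL total → factor 7.2/0.6 = 12
Step 6: 25-fold → factor 25
Overall dilution factor = 291.82 × 2.5714 × 5 × 2.4667 × 12 × 25 = 2.7764 × 10^6
Stock = 0.900 nM × 2.7764 × 10^6 = 2.499 × 10^6 nM = 2.50 mM

2.50 mM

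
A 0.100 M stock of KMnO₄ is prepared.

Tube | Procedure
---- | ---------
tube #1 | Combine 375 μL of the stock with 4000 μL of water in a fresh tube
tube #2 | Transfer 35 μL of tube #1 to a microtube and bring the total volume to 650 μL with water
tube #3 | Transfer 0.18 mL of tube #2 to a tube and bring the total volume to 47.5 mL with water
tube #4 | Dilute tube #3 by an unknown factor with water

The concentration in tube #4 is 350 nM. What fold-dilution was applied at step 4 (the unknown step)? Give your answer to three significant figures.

Step 1: 375 μL + 4000 μL = 4375 μL total → factor 4375/375 = 11.667
Step 2: 35 μL brought to 650 μL → factor 650/35 = 18.571
Step 3: 0.18 mL brought to 47.5 mL → factor 47.5/0.18 = 263.89
Step 4: unknown factor x
Product of known-step factors = 57176
Overall factor = 0.100 M / (350 nM) = 2.8571 × 10^5
x = 2.8571 × 10^5 / 57176 = 5.00

5.00-fold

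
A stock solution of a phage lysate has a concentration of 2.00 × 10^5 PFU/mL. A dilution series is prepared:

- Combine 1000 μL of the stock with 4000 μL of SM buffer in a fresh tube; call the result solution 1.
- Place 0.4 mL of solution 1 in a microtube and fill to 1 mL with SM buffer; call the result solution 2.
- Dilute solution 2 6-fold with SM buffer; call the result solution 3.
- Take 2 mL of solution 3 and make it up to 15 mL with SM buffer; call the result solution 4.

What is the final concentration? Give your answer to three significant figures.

Step 1: 1000 μL + 4000 μL = 5000 μL total → factor 5000/1000 = 5
Step 2: 0.4 mL brought to 1 mL → factor 1/0.4 = 2.5
Step 3: 6-fold → factor 6
Step 4: 2 mL brought to 15 mL → factor 15/2 = 7.5
Overall dilution factor = 5 × 2.5 × 6 × 7.5 = 562.5
Final = 2.00 × 10^5 PFU/mL / 562.5 = 356 PFU/mL

356 PFU/mL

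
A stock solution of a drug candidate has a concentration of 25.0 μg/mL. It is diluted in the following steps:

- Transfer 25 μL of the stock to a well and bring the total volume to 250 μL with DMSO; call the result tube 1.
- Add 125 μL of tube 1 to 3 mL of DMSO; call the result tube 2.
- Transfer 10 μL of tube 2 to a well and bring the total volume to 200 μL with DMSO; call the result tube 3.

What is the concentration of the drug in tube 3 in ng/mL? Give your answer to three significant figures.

5.00 ng/mL

Step 1: 25 μL brought to 250 μL → factor 250/25 = 10
Step 2: 125 μL + 3 mL = 3125 μL total → factor 3125/125 = 25
Step 3: 10 μL brought to 200 μL → factor 200/10 = 20
Overall dilution factor = 10 × 25 × 20 = 5000
Final = 25.0 μg/mL / 5000 = 0.005000 μg/mL = 5.00 ng/mL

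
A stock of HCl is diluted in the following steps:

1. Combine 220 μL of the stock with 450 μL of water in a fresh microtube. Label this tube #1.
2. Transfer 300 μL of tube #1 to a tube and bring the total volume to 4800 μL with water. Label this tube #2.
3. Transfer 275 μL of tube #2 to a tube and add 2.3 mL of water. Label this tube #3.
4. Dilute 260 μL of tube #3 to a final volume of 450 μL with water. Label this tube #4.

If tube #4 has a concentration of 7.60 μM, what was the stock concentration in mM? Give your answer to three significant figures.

Step 1: 220 μL + 450 μL = 670 μL total → factor 670/220 = 3.0455
Step 2: 300 μL brought to 4800 μL → factor 4800/300 = 16
Step 3: 275 μL + 2.3 mL = 2575 μL total → factor 2575/275 = 9.3636
Step 4: 260 μL brought to 450 μL → factor 450/260 = 1.7308
Overall dilution factor = 3.0455 × 16 × 9.3636 × 1.7308 = 789.69
Stock = 7.60 μM × 789.69 = 6002 μM = 6.00 mM

6.00 mM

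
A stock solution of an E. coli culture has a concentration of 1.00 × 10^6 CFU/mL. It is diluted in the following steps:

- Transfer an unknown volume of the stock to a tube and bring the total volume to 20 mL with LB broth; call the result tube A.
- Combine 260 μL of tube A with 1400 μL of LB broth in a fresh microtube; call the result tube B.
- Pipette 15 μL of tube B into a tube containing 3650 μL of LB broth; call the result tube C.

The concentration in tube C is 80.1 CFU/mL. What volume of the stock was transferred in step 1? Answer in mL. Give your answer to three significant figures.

2.50 mL

Step 1: v brought to 20 mL → factor = 20 mL/v
Step 2: 260 μL + 1400 μL = 1660 μL total → factor 1660/260 = 6.3846
Step 3: 15 μL + 3650 μL = 3665 μL total → factor 3665/15 = 244.33
Product of known-step factors = 1560
Overall factor = 1.00 × 10^6 CFU/mL / (80.1 CFU/mL) = 12484
Step-1 factor = 12484 / 1560 = 8.0029
v = 20 mL / 8.0029 = 2.50 mL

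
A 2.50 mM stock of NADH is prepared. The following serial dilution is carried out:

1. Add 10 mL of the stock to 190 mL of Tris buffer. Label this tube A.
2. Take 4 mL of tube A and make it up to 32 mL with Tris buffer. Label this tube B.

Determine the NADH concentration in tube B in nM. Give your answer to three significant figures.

Step 1: 10 mL + 190 mL = 200 mL total → factor 200/10 = 20
Step 2: 4 mL brought to 32 mL → factor 32/4 = 8
Overall dilution factor = 20 × 8 = 160
Final = 2.50 mM / 160 = 0.01562 mM = 1.56 × 10^4 nM

1.56 × 10^4 nM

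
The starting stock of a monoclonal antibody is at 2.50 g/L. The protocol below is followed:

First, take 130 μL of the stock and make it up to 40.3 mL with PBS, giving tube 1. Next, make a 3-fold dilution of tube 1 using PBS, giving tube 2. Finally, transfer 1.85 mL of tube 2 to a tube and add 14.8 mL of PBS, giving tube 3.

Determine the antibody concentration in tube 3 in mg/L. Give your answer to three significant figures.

Step 1: 130 μL brought to 40.3 mL → factor 40300/130 = 310
Step 2: 3-fold → factor 3
Step 3: 1.85 mL + 14.8 mL = 16.65 mL total → factor 16.65/1.85 = 9
Overall dilution factor = 310 × 3 × 9 = 8370
Final = 2.50 g/L / 8370 = 0.0002987 g/L = 0.299 mg/L

0.299 mg/L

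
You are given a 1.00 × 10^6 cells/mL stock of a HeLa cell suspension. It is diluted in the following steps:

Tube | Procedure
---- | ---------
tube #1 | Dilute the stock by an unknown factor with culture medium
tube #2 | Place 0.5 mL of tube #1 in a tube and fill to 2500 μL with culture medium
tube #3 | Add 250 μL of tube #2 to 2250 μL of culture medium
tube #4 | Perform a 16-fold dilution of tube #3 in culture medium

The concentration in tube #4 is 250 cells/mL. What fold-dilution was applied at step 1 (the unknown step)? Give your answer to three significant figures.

Step 1: unknown factor x
Step 2: 0.5 mL brought to 2500 μL → factor 2.5/0.5 = 5
Step 3: 250 μL + 2250 μL = 2500 μL total → factor 2500/250 = 10
Step 4: 16-fold → factor 16
Product of known-step factors = 800
Overall factor = 1.00 × 10^6 cells/mL / (250 cells/mL) = 4000
x = 4000 / 800 = 5.00

5.00-fold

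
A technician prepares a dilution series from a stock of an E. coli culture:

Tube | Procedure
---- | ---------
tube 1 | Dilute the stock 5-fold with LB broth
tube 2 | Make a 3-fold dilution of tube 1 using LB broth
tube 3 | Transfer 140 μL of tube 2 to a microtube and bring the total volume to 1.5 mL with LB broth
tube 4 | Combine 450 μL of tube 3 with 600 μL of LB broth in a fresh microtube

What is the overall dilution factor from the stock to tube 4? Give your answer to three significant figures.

Step 1: 5-fold → factor 5
Step 2: 3-fold → factor 3
Step 3: 140 μL brought to 1.5 mL → factor 1500/140 = 10.714
Step 4: 450 μL + 600 μL = 1050 μL total → factor 1050/450 = 2.3333
Overall dilution factor = 5 × 3 × 10.714 × 2.3333 = 375

375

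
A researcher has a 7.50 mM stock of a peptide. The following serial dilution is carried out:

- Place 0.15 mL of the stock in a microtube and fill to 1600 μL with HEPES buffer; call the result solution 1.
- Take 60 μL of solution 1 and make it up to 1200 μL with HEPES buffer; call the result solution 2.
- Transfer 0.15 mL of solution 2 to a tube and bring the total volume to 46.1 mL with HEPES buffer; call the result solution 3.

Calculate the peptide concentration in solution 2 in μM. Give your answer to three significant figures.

35.2 μM

Step 1: 0.15 mL brought to 1600 μL → factor 1.6/0.15 = 10.667
Step 2: 60 μL brought to 1200 μL → factor 1200/60 = 20
Dilution factor through solution 2 = 10.667 × 20 = 213.33
[solution 2] = 7.50 mM / 213.33 = 0.03516 mM = 35.2 μM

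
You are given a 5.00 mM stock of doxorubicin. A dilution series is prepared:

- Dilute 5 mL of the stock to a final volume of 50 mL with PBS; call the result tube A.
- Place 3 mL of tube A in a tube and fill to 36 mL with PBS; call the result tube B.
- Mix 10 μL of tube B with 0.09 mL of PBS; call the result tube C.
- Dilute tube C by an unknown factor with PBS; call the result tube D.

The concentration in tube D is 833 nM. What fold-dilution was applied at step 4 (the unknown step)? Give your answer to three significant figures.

Step 1: 5 mL brought to 50 mL → factor 50/5 = 10
Step 2: 3 mL brought to 36 mL → factor 36/3 = 12
Step 3: 10 μL + 0.09 mL = 100 μL total → factor 100/10 = 10
Step 4: unknown factor x
Product of known-step factors = 1200
Overall factor = 5.00 mM / (833 nM) = 6002.4
x = 6002.4 / 1200 = 5.00

5.00-fold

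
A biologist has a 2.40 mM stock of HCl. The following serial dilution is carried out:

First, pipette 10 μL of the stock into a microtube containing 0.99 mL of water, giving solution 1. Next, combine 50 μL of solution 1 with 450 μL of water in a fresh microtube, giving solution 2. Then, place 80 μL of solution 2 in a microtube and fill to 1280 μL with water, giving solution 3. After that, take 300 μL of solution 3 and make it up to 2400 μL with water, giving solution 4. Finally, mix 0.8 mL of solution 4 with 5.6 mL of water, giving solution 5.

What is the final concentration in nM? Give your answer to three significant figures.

Step 1: 10 μL + 0.99 mL = 1000 μL total → factor 1000/10 = 100
Step 2: 50 μL + 450 μL = 500 μL total → factor 500/50 = 10
Step 3: 80 μL brought to 1280 μL → factor 1280/80 = 16
Step 4: 300 μL brought to 2400 μL → factor 2400/300 = 8
Step 5: 0.8 mL + 5.6 mL = 6.4 mL total → factor 6.4/0.8 = 8
Overall dilution factor = 100 × 10 × 16 × 8 × 8 = 1.024 × 10^6
Final = 2.40 mM / 1.024 × 10^6 = 2.344 × 10^-6 mM = 2.34 nM

2.34 nM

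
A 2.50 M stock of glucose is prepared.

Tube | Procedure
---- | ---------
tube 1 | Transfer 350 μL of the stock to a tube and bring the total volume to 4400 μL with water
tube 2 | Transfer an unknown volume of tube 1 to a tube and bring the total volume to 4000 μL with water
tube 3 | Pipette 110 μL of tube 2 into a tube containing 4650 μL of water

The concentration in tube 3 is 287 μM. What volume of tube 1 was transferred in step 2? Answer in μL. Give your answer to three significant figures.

250 μL

Step 1: 350 μL brought to 4400 μL → factor 4400/350 = 12.571
Step 2: v brought to 4000 μL → factor = 4000 μL/v
Step 3: 110 μL + 4650 μL = 4760 μL total → factor 4760/110 = 43.273
Product of known-step factors = 544
Overall factor = 2.50 M / (287 μM) = 8710.8
Step-2 factor = 8710.8 / 544 = 16.013
v = 4000 μL / 16.013 = 250 μL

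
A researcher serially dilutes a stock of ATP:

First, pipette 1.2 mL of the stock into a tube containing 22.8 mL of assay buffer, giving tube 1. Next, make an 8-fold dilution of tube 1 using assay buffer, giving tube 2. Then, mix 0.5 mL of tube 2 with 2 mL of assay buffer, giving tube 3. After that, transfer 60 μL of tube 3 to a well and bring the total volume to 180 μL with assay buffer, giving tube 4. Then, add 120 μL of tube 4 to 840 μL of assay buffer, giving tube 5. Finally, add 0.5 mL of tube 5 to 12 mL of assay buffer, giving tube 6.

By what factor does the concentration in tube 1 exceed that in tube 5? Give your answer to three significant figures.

Step 1: 1.2 mL + 22.8 mL = 24 mL total → factor 24/1.2 = 20
Step 2: 8-fold → factor 8
Step 3: 0.5 mL + 2 mL = 2.5 mL total → factor 2.5/0.5 = 5
Step 4: 60 μL brought to 180 μL → factor 180/60 = 3
Step 5: 120 μL + 840 μL = 960 μL total → factor 960/120 = 8
Dilution factor to tube 1 = 20; to tube 5 = 19200
[tube 1]/[tube 5] = (factor to tube 5)/(factor to tube 1) = 19200/20 = 960

960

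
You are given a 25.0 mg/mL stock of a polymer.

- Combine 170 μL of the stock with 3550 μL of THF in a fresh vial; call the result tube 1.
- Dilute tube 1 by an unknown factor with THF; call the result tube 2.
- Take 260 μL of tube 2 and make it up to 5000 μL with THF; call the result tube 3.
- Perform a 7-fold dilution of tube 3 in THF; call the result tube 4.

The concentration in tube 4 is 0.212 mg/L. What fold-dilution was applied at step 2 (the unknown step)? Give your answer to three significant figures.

40.0-fold

Step 1: 170 μL + 3550 μL = 3720 μL total → factor 3720/170 = 21.882
Step 2: unknown factor x
Step 3: 260 μL brought to 5000 μL → factor 5000/260 = 19.231
Step 4: 7-fold → factor 7
Product of known-step factors = 2945.7
Overall factor = 25.0 mg/mL / (0.212 mg/L) = 1.1792 × 10^5
x = 1.1792 × 10^5 / 2945.7 = 40.0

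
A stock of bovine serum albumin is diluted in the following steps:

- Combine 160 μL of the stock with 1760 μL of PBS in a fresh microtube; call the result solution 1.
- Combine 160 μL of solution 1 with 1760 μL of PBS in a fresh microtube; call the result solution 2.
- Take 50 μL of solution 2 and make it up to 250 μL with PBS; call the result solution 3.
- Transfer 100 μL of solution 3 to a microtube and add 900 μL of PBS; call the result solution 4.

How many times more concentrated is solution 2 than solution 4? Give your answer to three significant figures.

Step 1: 160 μL + 1760 μL = 1920 μL total → factor 1920/160 = 12
Step 2: 160 μL + 1760 μL = 1920 μL total → factor 1920/160 = 12
Step 3: 50 μL brought to 250 μL → factor 250/50 = 5
Step 4: 100 μL + 900 μL = 1000 μL total → factor 1000/100 = 10
Dilution factor to solution 2 = 144; to solution 4 = 7200
[solution 2]/[solution 4] = (factor to solution 4)/(factor to solution 2) = 7200/144 = 50.0

50.0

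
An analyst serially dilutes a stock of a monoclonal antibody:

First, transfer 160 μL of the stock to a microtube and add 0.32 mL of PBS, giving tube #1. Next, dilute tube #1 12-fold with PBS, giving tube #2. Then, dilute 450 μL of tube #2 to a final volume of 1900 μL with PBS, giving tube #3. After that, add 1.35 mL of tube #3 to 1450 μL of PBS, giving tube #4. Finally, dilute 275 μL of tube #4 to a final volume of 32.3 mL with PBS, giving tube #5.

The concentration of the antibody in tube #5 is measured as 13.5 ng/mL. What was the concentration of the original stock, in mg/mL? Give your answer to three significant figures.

0.500 mg/mL

Step 1: 160 μL + 0.32 mL = 480 μL total → factor 480/160 = 3
Step 2: 12-fold → factor 12
Step 3: 450 μL brought to 1900 μL → factor 1900/450 = 4.2222
Step 4: 1.35 mL + 1450 μL = 2.8 mL total → factor 2.8/1.35 = 2.0741
Step 5: 275 μL brought to 32.3 mL → factor 32300/275 = 117.45
Overall dilution factor = 3 × 12 × 4.2222 × 2.0741 × 117.45 = 37029
Stock = 13.5 ng/mL × 37029 = 4.999 × 10^5 ng/mL = 0.500 mg/mL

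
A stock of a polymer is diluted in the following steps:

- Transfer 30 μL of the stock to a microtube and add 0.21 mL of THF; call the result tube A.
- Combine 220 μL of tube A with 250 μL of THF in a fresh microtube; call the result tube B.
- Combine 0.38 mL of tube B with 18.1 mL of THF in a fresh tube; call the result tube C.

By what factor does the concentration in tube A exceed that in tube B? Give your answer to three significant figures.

2.14

Step 1: 30 μL + 0.21 mL = 240 μL total → factor 240/30 = 8
Step 2: 220 μL + 250 μL = 470 μL total → factor 470/220 = 2.1364
Dilution factor to tube A = 8; to tube B = 17.091
[tube A]/[tube B] = (factor to tube B)/(factor to tube A) = 17.091/8 = 2.14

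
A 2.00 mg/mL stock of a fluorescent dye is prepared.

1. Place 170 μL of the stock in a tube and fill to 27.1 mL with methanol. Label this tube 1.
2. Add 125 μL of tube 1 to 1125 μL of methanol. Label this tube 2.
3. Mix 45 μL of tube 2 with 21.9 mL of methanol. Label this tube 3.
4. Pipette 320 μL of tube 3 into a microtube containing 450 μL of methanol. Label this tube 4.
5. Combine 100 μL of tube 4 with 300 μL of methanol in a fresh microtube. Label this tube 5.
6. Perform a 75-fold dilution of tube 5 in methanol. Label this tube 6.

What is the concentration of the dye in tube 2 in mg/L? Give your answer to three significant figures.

1.25 mg/L

Step 1: 170 μL brought to 27.1 mL → factor 27100/170 = 159.41
Step 2: 125 μL + 1125 μL = 1250 μL total → factor 1250/125 = 10
Dilution factor through tube 2 = 159.41 × 10 = 1594.1
[tube 2] = 2.00 mg/mL / 1594.1 = 0.001255 mg/mL = 1.25 mg/L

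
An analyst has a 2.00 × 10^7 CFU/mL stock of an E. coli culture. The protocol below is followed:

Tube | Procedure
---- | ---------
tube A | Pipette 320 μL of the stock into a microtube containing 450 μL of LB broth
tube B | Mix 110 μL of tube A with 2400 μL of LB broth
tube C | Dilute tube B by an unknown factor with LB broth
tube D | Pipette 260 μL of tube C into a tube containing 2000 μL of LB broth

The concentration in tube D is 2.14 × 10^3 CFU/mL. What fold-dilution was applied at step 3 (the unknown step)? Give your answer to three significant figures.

Step 1: 320 μL + 450 μL = 770 μL total → factor 770/320 = 2.4062
Step 2: 110 μL + 2400 μL = 2510 μL total → factor 2510/110 = 22.818
Step 3: unknown factor x
Step 4: 260 μL + 2000 μL = 2260 μL total → factor 2260/260 = 8.6923
Product of known-step factors = 477.26
Overall factor = 2.00 × 10^7 CFU/mL / (2.14 × 10^3 CFU/mL) = 9345.8
x = 9345.8 / 477.26 = 19.6

19.6-fold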